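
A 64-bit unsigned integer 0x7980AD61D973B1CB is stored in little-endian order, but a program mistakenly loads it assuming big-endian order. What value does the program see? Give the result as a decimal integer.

14677640038061015161

Stored little-endian, the bytes at ascending addresses are CB B1 73 D9 61 AD 80 79.
Read back as big-endian, the last byte is least significant, giving 0xCBB173D961AD8079.
0xCBB173D961AD8079 = 14677640038061015161.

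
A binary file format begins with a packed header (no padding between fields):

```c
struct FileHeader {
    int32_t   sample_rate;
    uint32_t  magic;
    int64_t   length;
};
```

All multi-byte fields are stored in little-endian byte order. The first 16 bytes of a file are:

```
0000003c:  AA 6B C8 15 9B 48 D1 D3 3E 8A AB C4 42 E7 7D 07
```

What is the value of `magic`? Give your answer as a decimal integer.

`magic` follows `sample_rate` (4 bytes), so it starts at byte offset 4 and occupies 4 bytes.
Bytes at offsets 4..7: 9B 48 D1 D3.
Little-endian: lowest address holds the least-significant byte.
Reassemble most-significant byte first: D3 D1 48 9B → 0xD3D1489B.
0xD3D1489B = 3553708187.

3553708187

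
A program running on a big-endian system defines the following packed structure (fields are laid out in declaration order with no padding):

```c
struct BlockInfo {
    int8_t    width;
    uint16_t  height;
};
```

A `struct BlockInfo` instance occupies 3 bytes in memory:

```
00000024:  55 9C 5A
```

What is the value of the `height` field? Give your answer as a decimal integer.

40026

`height` follows `width` (1 byte), so it starts at byte offset 1 and occupies 2 bytes.
Bytes at offsets 1..2: 9C 5A.
Big-endian: lowest address holds the most-significant byte.
The bytes are already most-significant first: 0x9C5A.
0x9C5A = 40026.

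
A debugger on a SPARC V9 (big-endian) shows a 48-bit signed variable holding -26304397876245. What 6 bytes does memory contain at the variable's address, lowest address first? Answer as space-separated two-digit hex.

E8 13 87 B5 63 EB

Two's complement of -26304397876245 in 48 bits: 26304397876245 = 0x17EC784A9C15; invert → 0xE81387B563EA; add 1 → 0xE81387B563EB.
Split into bytes (most-significant first): E8 13 87 B5 63 EB.
In big-endian order the high byte comes first in memory.
So the memory order matches the most-significant-first order: E8 13 87 B5 63 EB.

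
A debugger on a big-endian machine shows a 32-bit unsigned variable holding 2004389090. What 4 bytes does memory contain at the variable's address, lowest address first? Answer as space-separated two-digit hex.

77 78 8C E2

2004389090 in hexadecimal, padded to 32 bits, is 0x77788CE2.
Split into bytes (most-significant first): 77 78 8C E2.
In big-endian order the high byte comes first in memory.
So the memory order matches the most-significant-first order: 77 78 8C E2.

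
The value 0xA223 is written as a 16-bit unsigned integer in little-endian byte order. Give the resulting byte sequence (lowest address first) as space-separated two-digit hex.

23 A2

Split into bytes (most-significant first): A2 23.
Little-endian: lowest address holds the least-significant byte.
So at ascending addresses the bytes are 23 A2.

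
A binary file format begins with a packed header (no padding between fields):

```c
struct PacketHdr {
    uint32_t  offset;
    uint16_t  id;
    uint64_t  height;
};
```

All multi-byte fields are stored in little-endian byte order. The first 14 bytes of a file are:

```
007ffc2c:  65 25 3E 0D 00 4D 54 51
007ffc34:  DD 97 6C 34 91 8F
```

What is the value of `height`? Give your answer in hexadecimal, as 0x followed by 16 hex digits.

0x8F91346C97DD5154

`height` follows `offset` (4 B), `id` (2 B), so it starts at offset 4 + 2 = 6 and occupies 8 bytes.
Bytes at offsets 6..13: 54 51 DD 97 6C 34 91 8F.
Little-endian stores the least-significant byte at the lowest address.
Reassemble most-significant byte first: 8F 91 34 6C 97 DD 51 54 → 0x8F91346C97DD5154.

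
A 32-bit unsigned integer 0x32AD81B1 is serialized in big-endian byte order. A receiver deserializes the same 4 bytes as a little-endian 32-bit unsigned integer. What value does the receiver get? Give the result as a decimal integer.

Stored big-endian, the bytes at ascending addresses are 32 AD 81 B1.
Read back as little-endian, the first byte is least significant, giving 0xB181AD32.
0xB181AD32 = 2978065714.

2978065714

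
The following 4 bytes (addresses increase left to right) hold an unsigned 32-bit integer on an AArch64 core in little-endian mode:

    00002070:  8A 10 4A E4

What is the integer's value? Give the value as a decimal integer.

3830059146

Little-endian stores the least-significant byte at the lowest address.
Reassemble most-significant byte first: E4 4A 10 8A → 0xE44A108A.
0xE44A108A = 3830059146.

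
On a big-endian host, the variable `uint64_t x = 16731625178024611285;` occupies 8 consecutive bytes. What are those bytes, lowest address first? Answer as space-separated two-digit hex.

E8 32 AC 73 93 23 8D D5

16731625178024611285 in hexadecimal, padded to 64 bits, is 0xE832AC7393238DD5.
Split into bytes (most-significant first): E8 32 AC 73 93 23 8D D5.
Big-endian: lowest address holds the most-significant byte.
So the memory order matches the most-significant-first order: E8 32 AC 73 93 23 8D D5.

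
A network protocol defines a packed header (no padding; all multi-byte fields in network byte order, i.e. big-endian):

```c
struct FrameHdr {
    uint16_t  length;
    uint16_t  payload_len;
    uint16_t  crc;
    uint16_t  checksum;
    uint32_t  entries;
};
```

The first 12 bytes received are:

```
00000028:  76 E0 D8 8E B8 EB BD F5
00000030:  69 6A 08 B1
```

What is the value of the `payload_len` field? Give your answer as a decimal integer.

`payload_len` follows `length` (2 bytes), so it starts at byte offset 2 and occupies 2 bytes.
Bytes at offsets 2..3: D8 8E.
In big-endian order the high byte comes first in memory.
The bytes are already most-significant first: 0xD88E.
0xD88E = 55438.

55438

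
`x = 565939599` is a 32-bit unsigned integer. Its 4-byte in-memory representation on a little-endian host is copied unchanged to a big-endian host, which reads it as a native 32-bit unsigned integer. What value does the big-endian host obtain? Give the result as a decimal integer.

565939599 in 32-bit hexadecimal is 0x21BB8D8F.
Stored little-endian, the bytes at ascending addresses are 8F 8D BB 21.
Read back as big-endian, the last byte is least significant, giving 0x8F8DBB21.
0x8F8DBB21 = 2408430369.

2408430369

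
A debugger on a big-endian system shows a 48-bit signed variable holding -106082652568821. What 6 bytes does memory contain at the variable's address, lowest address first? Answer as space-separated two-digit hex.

Two's complement of -106082652568821 in 48 bits: 106082652568821 = 0x607B4AD2BCF5; invert → 0x9F84B52D430A; add 1 → 0x9F84B52D430B.
Split into bytes (most-significant first): 9F 84 B5 2D 43 0B.
In big-endian order the high byte comes first in memory.
So the memory order matches the most-significant-first order: 9F 84 B5 2D 43 0B.

9F 84 B5 2D 43 0B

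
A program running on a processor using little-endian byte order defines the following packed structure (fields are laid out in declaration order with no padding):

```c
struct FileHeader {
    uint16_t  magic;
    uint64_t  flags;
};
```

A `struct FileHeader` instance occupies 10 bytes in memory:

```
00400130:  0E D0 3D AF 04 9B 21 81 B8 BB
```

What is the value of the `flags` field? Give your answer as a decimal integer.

`flags` follows `magic` (2 bytes), so it starts at byte offset 2 and occupies 8 bytes.
Bytes at offsets 2..9: 3D AF 04 9B 21 81 B8 BB.
Little-endian: lowest address holds the least-significant byte.
Reassemble most-significant byte first: BB B8 81 21 9B 04 AF 3D → 0xBBB881219B04AF3D.
0xBBB881219B04AF3D = 13526703462141964093.

13526703462141964093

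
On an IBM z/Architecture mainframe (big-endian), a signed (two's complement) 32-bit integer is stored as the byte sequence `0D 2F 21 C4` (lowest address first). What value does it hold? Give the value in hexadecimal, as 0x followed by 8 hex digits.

Big-endian stores the most-significant byte at the lowest address.
The bytes are already most-significant first: 0x0D2F21C4.

0x0D2F21C4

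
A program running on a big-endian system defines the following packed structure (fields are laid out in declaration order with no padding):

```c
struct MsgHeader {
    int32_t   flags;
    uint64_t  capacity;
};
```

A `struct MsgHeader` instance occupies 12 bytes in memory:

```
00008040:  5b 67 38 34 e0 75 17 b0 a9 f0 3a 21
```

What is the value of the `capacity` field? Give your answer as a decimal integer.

16173859684303780385

`capacity` follows `flags` (4 bytes), so it starts at byte offset 4 and occupies 8 bytes.
Bytes at offsets 4..11: E0 75 17 B0 A9 F0 3A 21.
In big-endian order the high byte comes first in memory.
The bytes are already most-significant first: 0xE07517B0A9F03A21.
0xE07517B0A9F03A21 = 16173859684303780385.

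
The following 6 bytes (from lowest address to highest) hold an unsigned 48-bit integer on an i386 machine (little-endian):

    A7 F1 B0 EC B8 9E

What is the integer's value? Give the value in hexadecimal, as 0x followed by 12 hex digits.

Little-endian: lowest address holds the least-significant byte.
Reassemble most-significant byte first: 9E B8 EC B0 F1 A7 → 0x9EB8ECB0F1A7.

0x9EB8ECB0F1A7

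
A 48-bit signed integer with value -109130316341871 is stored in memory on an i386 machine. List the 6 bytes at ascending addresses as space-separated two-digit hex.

91 9D 42 1E BF 9C

Two's complement of -109130316341871 in 48 bits: 109130316341871 = 0x6340E1BD626F; invert → 0x9CBF1E429D90; add 1 → 0x9CBF1E429D91.
Split into bytes (most-significant first): 9C BF 1E 42 9D 91.
In little-endian order the low byte comes first in memory.
So at ascending addresses the bytes are 91 9D 42 1E BF 9C.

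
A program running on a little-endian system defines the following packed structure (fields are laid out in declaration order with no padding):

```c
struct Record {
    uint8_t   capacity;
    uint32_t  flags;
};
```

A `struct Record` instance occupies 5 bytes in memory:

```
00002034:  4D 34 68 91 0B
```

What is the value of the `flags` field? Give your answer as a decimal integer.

`flags` follows `capacity` (1 byte), so it starts at byte offset 1 and occupies 4 bytes.
Bytes at offsets 1..4: 34 68 91 0B.
Little-endian stores the least-significant byte at the lowest address.
Reassemble most-significant byte first: 0B 91 68 34 → 0x0B916834.
0x0B916834 = 194078772.

194078772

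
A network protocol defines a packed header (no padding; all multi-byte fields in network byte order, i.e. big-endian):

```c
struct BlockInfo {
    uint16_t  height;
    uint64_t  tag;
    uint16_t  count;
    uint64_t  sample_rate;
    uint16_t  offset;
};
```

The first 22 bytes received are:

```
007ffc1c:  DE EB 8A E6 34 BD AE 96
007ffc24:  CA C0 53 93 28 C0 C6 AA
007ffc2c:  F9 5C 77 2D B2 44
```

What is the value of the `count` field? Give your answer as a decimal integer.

`count` follows `height` (2 B), `tag` (8 B), so it starts at offset 2 + 8 = 10 and occupies 2 bytes.
Bytes at offsets 10..11: 53 93.
Big-endian stores the most-significant byte at the lowest address.
The bytes are already most-significant first: 0x5393.
0x5393 = 21395.

21395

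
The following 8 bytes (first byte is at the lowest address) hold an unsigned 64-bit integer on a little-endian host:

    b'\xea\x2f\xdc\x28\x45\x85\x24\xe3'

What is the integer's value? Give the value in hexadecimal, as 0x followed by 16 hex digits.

0xE324854528DC2FEA

In little-endian order the low byte comes first in memory.
Reassemble most-significant byte first: E3 24 85 45 28 DC 2F EA → 0xE324854528DC2FEA.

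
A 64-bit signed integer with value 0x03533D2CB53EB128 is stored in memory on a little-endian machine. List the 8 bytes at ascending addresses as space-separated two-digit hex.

Split into bytes (most-significant first): 03 53 3D 2C B5 3E B1 28.
In little-endian order the low byte comes first in memory.
So at ascending addresses the bytes are 28 B1 3E B5 2C 3D 53 03.

28 B1 3E B5 2C 3D 53 03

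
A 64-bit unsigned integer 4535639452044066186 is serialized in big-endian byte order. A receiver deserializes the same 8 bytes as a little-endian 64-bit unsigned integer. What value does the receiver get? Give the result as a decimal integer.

9979225808043307326

4535639452044066186 in 64-bit hexadecimal is 0x3EF1D40D00557D8A.
Stored big-endian, the bytes at ascending addresses are 3E F1 D4 0D 00 55 7D 8A.
Read back as little-endian, the first byte is least significant, giving 0x8A7D55000DD4F13E.
0x8A7D55000DD4F13E = 9979225808043307326.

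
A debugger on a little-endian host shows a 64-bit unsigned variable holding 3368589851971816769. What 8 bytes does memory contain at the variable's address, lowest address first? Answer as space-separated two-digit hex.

41 0D C4 70 9F A2 BF 2E

3368589851971816769 in hexadecimal, padded to 64 bits, is 0x2EBFA29F70C40D41.
Split into bytes (most-significant first): 2E BF A2 9F 70 C4 0D 41.
In little-endian order the low byte comes first in memory.
So at ascending addresses the bytes are 41 0D C4 70 9F A2 BF 2E.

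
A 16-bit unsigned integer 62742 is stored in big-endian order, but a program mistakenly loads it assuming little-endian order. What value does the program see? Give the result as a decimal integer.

62742 in 16-bit hexadecimal is 0xF516.
Stored big-endian, the bytes at ascending addresses are F5 16.
Read back as little-endian, the first byte is least significant, giving 0x16F5.
0x16F5 = 5877.

5877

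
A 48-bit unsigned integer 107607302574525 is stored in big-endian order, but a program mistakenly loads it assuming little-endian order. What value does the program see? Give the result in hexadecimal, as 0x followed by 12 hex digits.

107607302574525 in 48-bit hexadecimal is 0x61DE470B91BD.
Stored big-endian, the bytes at ascending addresses are 61 DE 47 0B 91 BD.
Read back as little-endian, the first byte is least significant, giving 0xBD910B47DE61.

0xBD910B47DE61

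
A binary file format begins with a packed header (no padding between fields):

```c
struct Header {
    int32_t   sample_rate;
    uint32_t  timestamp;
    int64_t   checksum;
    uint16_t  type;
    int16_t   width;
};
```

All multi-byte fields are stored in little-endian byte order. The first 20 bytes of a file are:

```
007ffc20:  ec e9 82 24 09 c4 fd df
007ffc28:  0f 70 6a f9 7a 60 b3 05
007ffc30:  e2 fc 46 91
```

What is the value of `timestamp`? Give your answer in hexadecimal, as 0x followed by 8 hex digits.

0xDFFDC409

`timestamp` follows `sample_rate` (4 bytes), so it starts at byte offset 4 and occupies 4 bytes.
Bytes at offsets 4..7: 09 C4 FD DF.
Little-endian: lowest address holds the least-significant byte.
Reassemble most-significant byte first: DF FD C4 09 → 0xDFFDC409.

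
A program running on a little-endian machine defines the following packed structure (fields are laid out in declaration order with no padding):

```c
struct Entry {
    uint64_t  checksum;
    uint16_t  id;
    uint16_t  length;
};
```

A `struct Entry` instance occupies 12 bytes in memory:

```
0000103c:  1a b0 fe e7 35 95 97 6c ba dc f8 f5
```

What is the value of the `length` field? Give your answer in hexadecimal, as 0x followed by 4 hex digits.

`length` follows `checksum` (8 B), `id` (2 B), so it starts at offset 8 + 2 = 10 and occupies 2 bytes.
Bytes at offsets 10..11: F8 F5.
Little-endian stores the least-significant byte at the lowest address.
Reassemble most-significant byte first: F5 F8 → 0xF5F8.

0xF5F8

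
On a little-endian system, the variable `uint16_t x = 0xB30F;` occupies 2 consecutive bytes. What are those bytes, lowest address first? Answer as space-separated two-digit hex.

Split into bytes (most-significant first): B3 0F.
Little-endian: lowest address holds the least-significant byte.
So at ascending addresses the bytes are 0F B3.

0F B3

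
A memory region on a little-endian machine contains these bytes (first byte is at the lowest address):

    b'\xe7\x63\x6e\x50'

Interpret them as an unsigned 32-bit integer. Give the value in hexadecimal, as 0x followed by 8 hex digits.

0x506E63E7

In little-endian order the low byte comes first in memory.
Reassemble most-significant byte first: 50 6E 63 E7 → 0x506E63E7.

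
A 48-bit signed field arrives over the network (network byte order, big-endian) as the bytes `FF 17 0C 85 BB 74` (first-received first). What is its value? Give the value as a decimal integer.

-1000517289100

Big-endian: lowest address holds the most-significant byte.
The bytes are already most-significant first: 0xFF170C85BB74.
Top bit is set, so as a signed 48-bit value this is 0xFF170C85BB74 − 2^48 = -1000517289100.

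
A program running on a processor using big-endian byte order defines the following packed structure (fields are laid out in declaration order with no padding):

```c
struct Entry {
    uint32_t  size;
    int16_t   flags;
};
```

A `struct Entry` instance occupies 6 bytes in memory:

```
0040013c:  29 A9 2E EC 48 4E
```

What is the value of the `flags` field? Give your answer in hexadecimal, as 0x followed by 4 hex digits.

`flags` follows `size` (4 bytes), so it starts at byte offset 4 and occupies 2 bytes.
Bytes at offsets 4..5: 48 4E.
Big-endian: lowest address holds the most-significant byte.
The bytes are already most-significant first: 0x484E.

0x484E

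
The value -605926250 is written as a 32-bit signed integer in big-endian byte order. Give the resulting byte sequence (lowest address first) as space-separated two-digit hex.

DB E2 4C 96

Two's complement of -605926250 in 32 bits: 605926250 = 0x241DB36A; invert → 0xDBE24C95; add 1 → 0xDBE24C96.
Split into bytes (most-significant first): DB E2 4C 96.
Big-endian: lowest address holds the most-significant byte.
So the memory order matches the most-significant-first order: DB E2 4C 96.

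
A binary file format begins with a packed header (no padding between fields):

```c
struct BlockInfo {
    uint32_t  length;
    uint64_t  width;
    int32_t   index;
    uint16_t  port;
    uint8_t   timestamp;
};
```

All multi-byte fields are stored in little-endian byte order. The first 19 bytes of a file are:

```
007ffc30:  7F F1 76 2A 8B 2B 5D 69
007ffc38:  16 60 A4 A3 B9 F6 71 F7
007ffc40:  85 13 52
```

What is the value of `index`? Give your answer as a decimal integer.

-143526215

`index` follows `length` (4 B), `width` (8 B), so it starts at offset 4 + 8 = 12 and occupies 4 bytes.
Bytes at offsets 12..15: B9 F6 71 F7.
Little-endian: lowest address holds the least-significant byte.
Reassemble most-significant byte first: F7 71 F6 B9 → 0xF771F6B9.
Top bit is set, so as a signed 32-bit value this is 0xF771F6B9 − 2^32 = -143526215.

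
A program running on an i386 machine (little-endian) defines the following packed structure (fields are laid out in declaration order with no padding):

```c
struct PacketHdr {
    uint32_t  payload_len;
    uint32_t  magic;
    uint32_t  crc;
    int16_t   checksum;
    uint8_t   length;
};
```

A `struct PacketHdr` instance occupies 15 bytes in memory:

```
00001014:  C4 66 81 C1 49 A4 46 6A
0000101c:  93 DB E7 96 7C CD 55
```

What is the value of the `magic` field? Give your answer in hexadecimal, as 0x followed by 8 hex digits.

0x6A46A449

`magic` follows `payload_len` (4 bytes), so it starts at byte offset 4 and occupies 4 bytes.
Bytes at offsets 4..7: 49 A4 46 6A.
In little-endian order the low byte comes first in memory.
Reassemble most-significant byte first: 6A 46 A4 49 → 0x6A46A449.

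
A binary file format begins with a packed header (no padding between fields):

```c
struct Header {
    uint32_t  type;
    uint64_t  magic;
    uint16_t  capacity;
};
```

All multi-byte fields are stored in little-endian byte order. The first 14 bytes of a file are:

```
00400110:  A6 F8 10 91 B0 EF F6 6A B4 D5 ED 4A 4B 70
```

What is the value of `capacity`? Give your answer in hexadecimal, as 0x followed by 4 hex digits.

`capacity` follows `type` (4 B), `magic` (8 B), so it starts at offset 4 + 8 = 12 and occupies 2 bytes.
Bytes at offsets 12..13: 4B 70.
Little-endian stores the least-significant byte at the lowest address.
Reassemble most-significant byte first: 70 4B → 0x704B.

0x704B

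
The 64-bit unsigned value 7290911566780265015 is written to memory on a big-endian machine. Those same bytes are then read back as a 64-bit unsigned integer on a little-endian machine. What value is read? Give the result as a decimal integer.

3995460235992313445

7290911566780265015 in 64-bit hexadecimal is 0x652E8570EAB97237.
Stored big-endian, the bytes at ascending addresses are 65 2E 85 70 EA B9 72 37.
Read back as little-endian, the first byte is least significant, giving 0x3772B9EA70852E65.
0x3772B9EA70852E65 = 3995460235992313445.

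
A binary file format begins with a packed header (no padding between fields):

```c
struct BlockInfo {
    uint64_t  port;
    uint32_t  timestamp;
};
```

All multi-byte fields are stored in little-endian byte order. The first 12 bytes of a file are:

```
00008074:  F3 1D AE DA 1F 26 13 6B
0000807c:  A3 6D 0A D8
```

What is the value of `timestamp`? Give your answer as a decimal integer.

`timestamp` follows `port` (8 bytes), so it starts at byte offset 8 and occupies 4 bytes.
Bytes at offsets 8..11: A3 6D 0A D8.
In little-endian order the low byte comes first in memory.
Reassemble most-significant byte first: D8 0A 6D A3 → 0xD80A6DA3.
0xD80A6DA3 = 3624562083.

3624562083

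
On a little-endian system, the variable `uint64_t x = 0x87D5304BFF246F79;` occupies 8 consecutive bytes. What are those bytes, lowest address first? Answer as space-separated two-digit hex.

Split into bytes (most-significant first): 87 D5 30 4B FF 24 6F 79.
Little-endian stores the least-significant byte at the lowest address.
So at ascending addresses the bytes are 79 6F 24 FF 4B 30 D5 87.

79 6F 24 FF 4B 30 D5 87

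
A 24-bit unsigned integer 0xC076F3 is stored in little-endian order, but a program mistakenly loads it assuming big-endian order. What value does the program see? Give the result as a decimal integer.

15955648

Stored little-endian, the bytes at ascending addresses are F3 76 C0.
Read back as big-endian, the last byte is least significant, giving 0xF376C0.
0xF376C0 = 15955648.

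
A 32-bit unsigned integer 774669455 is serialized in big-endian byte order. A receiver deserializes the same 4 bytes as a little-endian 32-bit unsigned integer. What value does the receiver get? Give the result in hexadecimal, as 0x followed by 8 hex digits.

0x8F842C2E

774669455 in 32-bit hexadecimal is 0x2E2C848F.
Stored big-endian, the bytes at ascending addresses are 2E 2C 84 8F.
Read back as little-endian, the first byte is least significant, giving 0x8F842C2E.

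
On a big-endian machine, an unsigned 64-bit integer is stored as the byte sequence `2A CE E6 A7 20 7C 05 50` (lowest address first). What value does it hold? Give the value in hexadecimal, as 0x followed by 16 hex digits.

Big-endian: lowest address holds the most-significant byte.
The bytes are already most-significant first: 0x2ACEE6A7207C0550.

0x2ACEE6A7207C0550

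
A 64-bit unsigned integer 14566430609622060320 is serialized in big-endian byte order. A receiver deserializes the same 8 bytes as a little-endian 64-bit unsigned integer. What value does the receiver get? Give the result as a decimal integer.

2327770103440680650

14566430609622060320 in 64-bit hexadecimal is 0xCA265B7693E64D20.
Stored big-endian, the bytes at ascending addresses are CA 26 5B 76 93 E6 4D 20.
Read back as little-endian, the first byte is least significant, giving 0x204DE693765B26CA.
0x204DE693765B26CA = 2327770103440680650.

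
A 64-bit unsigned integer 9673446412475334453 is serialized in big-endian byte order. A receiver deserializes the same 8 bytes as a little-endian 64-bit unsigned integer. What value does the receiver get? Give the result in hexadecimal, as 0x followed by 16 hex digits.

0x357F5E9142FC3E86

9673446412475334453 in 64-bit hexadecimal is 0x863EFC42915E7F35.
Stored big-endian, the bytes at ascending addresses are 86 3E FC 42 91 5E 7F 35.
Read back as little-endian, the first byte is least significant, giving 0x357F5E9142FC3E86.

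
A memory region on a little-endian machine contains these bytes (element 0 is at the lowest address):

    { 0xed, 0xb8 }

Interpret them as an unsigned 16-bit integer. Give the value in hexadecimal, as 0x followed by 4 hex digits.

0xB8ED

Little-endian: lowest address holds the least-significant byte.
Reassemble most-significant byte first: B8 ED → 0xB8ED.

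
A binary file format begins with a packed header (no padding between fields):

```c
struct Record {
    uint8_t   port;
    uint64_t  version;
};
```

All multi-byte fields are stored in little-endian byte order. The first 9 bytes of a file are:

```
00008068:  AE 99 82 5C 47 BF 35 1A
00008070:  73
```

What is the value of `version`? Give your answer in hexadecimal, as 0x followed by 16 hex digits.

0x731A35BF475C8299

`version` follows `port` (1 byte), so it starts at byte offset 1 and occupies 8 bytes.
Bytes at offsets 1..8: 99 82 5C 47 BF 35 1A 73.
Little-endian stores the least-significant byte at the lowest address.
Reassemble most-significant byte first: 73 1A 35 BF 47 5C 82 99 → 0x731A35BF475C8299.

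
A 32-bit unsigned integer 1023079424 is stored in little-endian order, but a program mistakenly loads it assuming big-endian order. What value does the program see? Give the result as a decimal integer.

16054844

1023079424 in 32-bit hexadecimal is 0x3CFAF400.
Stored little-endian, the bytes at ascending addresses are 00 F4 FA 3C.
Read back as big-endian, the last byte is least significant, giving 0x00F4FA3C.
0x00F4FA3C = 16054844.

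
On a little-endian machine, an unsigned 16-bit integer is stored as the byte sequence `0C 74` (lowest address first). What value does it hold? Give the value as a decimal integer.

29708

Little-endian: lowest address holds the least-significant byte.
Reassemble most-significant byte first: 74 0C → 0x740C.
0x740C = 29708.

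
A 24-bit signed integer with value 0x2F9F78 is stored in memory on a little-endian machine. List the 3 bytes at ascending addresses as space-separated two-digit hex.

Split into bytes (most-significant first): 2F 9F 78.
Little-endian stores the least-significant byte at the lowest address.
So at ascending addresses the bytes are 78 9F 2F.

78 9F 2F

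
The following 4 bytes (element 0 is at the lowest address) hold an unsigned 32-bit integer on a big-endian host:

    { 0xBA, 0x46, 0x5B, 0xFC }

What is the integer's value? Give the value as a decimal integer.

3125173244

In big-endian order the high byte comes first in memory.
The bytes are already most-significant first: 0xBA465BFC.
0xBA465BFC = 3125173244.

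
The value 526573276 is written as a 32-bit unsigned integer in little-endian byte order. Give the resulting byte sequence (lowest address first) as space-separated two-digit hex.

DC DE 62 1F

526573276 in hexadecimal, padded to 32 bits, is 0x1F62DEDC.
Split into bytes (most-significant first): 1F 62 DE DC.
Little-endian: lowest address holds the least-significant byte.
So at ascending addresses the bytes are DC DE 62 1F.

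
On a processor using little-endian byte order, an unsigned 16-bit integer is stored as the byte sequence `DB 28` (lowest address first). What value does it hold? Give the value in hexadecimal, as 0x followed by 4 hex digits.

0x28DB

In little-endian order the low byte comes first in memory.
Reassemble most-significant byte first: 28 DB → 0x28DB.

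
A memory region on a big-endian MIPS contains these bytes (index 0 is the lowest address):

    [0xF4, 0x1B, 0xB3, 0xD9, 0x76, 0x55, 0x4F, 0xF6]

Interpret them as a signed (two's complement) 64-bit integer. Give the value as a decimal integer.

-856893557509369866

Big-endian stores the most-significant byte at the lowest address.
The bytes are already most-significant first: 0xF41BB3D976554FF6.
Top bit is set, so as a signed 64-bit value this is 0xF41BB3D976554FF6 − 2^64 = -856893557509369866.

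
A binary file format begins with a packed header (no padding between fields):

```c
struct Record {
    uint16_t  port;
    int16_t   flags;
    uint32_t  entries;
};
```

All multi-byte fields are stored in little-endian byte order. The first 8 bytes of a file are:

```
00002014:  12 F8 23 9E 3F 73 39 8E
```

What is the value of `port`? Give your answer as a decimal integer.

`port` is the first field, at byte offset 0, occupying 2 bytes.
Bytes at offsets 0..1: 12 F8.
Little-endian: lowest address holds the least-significant byte.
Reassemble most-significant byte first: F8 12 → 0xF812.
0xF812 = 63506.

63506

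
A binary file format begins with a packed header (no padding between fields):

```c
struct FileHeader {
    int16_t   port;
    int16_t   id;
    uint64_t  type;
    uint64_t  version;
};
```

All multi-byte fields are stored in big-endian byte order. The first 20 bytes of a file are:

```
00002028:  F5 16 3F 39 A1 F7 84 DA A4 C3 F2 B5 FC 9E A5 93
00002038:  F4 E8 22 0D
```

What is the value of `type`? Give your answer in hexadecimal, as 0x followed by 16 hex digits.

0xA1F784DAA4C3F2B5

`type` follows `port` (2 B), `id` (2 B), so it starts at offset 2 + 2 = 4 and occupies 8 bytes.
Bytes at offsets 4..11: A1 F7 84 DA A4 C3 F2 B5.
Big-endian: lowest address holds the most-significant byte.
The bytes are already most-significant first: 0xA1F784DAA4C3F2B5.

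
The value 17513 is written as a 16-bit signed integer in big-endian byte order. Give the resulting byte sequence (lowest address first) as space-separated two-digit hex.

44 69

17513 in hexadecimal, padded to 16 bits, is 0x4469.
Split into bytes (most-significant first): 44 69.
In big-endian order the high byte comes first in memory.
So the memory order matches the most-significant-first order: 44 69.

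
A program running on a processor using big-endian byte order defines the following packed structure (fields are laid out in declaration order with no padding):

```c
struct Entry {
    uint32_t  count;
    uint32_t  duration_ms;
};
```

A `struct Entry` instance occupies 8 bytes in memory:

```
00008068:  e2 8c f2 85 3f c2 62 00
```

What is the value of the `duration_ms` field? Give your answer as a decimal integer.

`duration_ms` follows `count` (4 bytes), so it starts at byte offset 4 and occupies 4 bytes.
Bytes at offsets 4..7: 3F C2 62 00.
In big-endian order the high byte comes first in memory.
The bytes are already most-significant first: 0x3FC26200.
0x3FC26200 = 1069703680.

1069703680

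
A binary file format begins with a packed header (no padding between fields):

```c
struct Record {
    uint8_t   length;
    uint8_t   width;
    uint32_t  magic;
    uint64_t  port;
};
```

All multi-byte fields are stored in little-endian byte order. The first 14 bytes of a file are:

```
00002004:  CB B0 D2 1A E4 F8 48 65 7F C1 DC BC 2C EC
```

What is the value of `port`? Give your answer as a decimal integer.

17018184748251440456

`port` follows `length` (1 B), `width` (1 B), `magic` (4 B), so it starts at offset 1 + 1 + 4 = 6 and occupies 8 bytes.
Bytes at offsets 6..13: 48 65 7F C1 DC BC 2C EC.
In little-endian order the low byte comes first in memory.
Reassemble most-significant byte first: EC 2C BC DC C1 7F 65 48 → 0xEC2CBCDCC17F6548.
0xEC2CBCDCC17F6548 = 17018184748251440456.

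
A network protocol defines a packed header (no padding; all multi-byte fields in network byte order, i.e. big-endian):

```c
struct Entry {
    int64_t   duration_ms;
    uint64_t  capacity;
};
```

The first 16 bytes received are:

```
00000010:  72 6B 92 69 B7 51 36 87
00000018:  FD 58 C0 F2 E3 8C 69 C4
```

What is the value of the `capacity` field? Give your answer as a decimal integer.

`capacity` follows `duration_ms` (8 bytes), so it starts at byte offset 8 and occupies 8 bytes.
Bytes at offsets 8..15: FD 58 C0 F2 E3 8C 69 C4.
Big-endian: lowest address holds the most-significant byte.
The bytes are already most-significant first: 0xFD58C0F2E38C69C4.
0xFD58C0F2E38C69C4 = 18255553238978554308.

18255553238978554308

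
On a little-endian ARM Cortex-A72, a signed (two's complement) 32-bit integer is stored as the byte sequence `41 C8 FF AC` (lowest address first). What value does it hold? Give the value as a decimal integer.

Little-endian: lowest address holds the least-significant byte.
Reassemble most-significant byte first: AC FF C8 41 → 0xACFFC841.
Top bit is set, so as a signed 32-bit value this is 0xACFFC841 − 2^32 = -1392523199.

-1392523199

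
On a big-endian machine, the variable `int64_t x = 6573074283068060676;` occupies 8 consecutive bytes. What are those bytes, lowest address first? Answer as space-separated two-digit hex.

6573074283068060676 in hexadecimal, padded to 64 bits, is 0x5B38403C1C86F404.
Split into bytes (most-significant first): 5B 38 40 3C 1C 86 F4 04.
Big-endian stores the most-significant byte at the lowest address.
So the memory order matches the most-significant-first order: 5B 38 40 3C 1C 86 F4 04.

5B 38 40 3C 1C 86 F4 04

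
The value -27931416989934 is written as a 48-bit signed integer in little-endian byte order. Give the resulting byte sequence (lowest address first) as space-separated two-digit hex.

12 EF CF B5 98 E6

Two's complement of -27931416989934 in 48 bits: 27931416989934 = 0x19674A3010EE; invert → 0xE698B5CFEF11; add 1 → 0xE698B5CFEF12.
Split into bytes (most-significant first): E6 98 B5 CF EF 12.
Little-endian stores the least-significant byte at the lowest address.
So at ascending addresses the bytes are 12 EF CF B5 98 E6.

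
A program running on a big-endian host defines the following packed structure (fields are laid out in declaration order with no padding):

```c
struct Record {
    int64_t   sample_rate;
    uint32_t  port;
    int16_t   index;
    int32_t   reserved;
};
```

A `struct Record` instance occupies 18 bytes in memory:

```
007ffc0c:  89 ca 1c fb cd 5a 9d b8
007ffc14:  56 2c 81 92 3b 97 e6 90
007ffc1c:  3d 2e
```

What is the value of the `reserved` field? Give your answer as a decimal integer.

`reserved` follows `sample_rate` (8 B), `port` (4 B), `index` (2 B), so it starts at offset 8 + 4 + 2 = 14 and occupies 4 bytes.
Bytes at offsets 14..17: E6 90 3D 2E.
In big-endian order the high byte comes first in memory.
The bytes are already most-significant first: 0xE6903D2E.
Top bit is set, so as a signed 32-bit value this is 0xE6903D2E − 2^32 = -426754770.

-426754770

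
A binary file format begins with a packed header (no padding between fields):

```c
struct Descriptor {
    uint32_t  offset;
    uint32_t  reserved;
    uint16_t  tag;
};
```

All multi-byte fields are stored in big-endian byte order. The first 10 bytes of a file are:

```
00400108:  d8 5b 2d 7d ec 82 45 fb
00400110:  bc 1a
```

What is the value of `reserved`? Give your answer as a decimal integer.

`reserved` follows `offset` (4 bytes), so it starts at byte offset 4 and occupies 4 bytes.
Bytes at offsets 4..7: EC 82 45 FB.
Big-endian: lowest address holds the most-significant byte.
The bytes are already most-significant first: 0xEC8245FB.
0xEC8245FB = 3967960571.

3967960571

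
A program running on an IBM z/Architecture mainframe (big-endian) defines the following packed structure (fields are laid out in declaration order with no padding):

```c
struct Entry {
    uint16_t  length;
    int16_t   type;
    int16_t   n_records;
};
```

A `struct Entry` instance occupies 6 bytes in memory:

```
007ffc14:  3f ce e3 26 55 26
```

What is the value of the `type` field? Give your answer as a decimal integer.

-7386

`type` follows `length` (2 bytes), so it starts at byte offset 2 and occupies 2 bytes.
Bytes at offsets 2..3: E3 26.
In big-endian order the high byte comes first in memory.
The bytes are already most-significant first: 0xE326.
Top bit is set, so as a signed 16-bit value this is 0xE326 − 2^16 = -7386.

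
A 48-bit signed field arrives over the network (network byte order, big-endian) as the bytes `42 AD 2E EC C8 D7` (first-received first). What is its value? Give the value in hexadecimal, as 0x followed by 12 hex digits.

0x42AD2EECC8D7

In big-endian order the high byte comes first in memory.
The bytes are already most-significant first: 0x42AD2EECC8D7.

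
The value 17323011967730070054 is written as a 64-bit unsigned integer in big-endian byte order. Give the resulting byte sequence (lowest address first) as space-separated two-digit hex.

17323011967730070054 in hexadecimal, padded to 64 bits, is 0xF067B39A78643226.
Split into bytes (most-significant first): F0 67 B3 9A 78 64 32 26.
In big-endian order the high byte comes first in memory.
So the memory order matches the most-significant-first order: F0 67 B3 9A 78 64 32 26.

F0 67 B3 9A 78 64 32 26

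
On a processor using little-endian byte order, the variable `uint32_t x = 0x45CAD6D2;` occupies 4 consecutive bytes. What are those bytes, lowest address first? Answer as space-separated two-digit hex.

D2 D6 CA 45

Split into bytes (most-significant first): 45 CA D6 D2.
Little-endian: lowest address holds the least-significant byte.
So at ascending addresses the bytes are D2 D6 CA 45.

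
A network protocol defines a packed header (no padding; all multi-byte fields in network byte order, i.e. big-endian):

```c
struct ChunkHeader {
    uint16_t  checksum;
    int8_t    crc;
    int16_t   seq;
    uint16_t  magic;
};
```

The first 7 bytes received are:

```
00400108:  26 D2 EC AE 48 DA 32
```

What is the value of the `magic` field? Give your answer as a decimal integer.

55858

`magic` follows `checksum` (2 B), `crc` (1 B), `seq` (2 B), so it starts at offset 2 + 1 + 2 = 5 and occupies 2 bytes.
Bytes at offsets 5..6: DA 32.
Big-endian stores the most-significant byte at the lowest address.
The bytes are already most-significant first: 0xDA32.
0xDA32 = 55858.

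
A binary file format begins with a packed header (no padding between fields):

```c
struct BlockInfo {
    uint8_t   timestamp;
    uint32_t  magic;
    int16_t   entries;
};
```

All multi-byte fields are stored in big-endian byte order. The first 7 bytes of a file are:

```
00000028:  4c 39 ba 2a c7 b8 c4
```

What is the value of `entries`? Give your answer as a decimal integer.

`entries` follows `timestamp` (1 B), `magic` (4 B), so it starts at offset 1 + 4 = 5 and occupies 2 bytes.
Bytes at offsets 5..6: B8 C4.
Big-endian stores the most-significant byte at the lowest address.
The bytes are already most-significant first: 0xB8C4.
Top bit is set, so as a signed 16-bit value this is 0xB8C4 − 2^16 = -18236.

-18236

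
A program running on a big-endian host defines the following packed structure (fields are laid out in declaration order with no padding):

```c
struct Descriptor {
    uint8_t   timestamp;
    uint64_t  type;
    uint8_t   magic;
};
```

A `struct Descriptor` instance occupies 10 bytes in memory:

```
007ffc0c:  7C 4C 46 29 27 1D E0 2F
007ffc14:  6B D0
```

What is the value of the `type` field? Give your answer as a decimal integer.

5496125643233963883

`type` follows `timestamp` (1 byte), so it starts at byte offset 1 and occupies 8 bytes.
Bytes at offsets 1..8: 4C 46 29 27 1D E0 2F 6B.
Big-endian stores the most-significant byte at the lowest address.
The bytes are already most-significant first: 0x4C4629271DE02F6B.
0x4C4629271DE02F6B = 5496125643233963883.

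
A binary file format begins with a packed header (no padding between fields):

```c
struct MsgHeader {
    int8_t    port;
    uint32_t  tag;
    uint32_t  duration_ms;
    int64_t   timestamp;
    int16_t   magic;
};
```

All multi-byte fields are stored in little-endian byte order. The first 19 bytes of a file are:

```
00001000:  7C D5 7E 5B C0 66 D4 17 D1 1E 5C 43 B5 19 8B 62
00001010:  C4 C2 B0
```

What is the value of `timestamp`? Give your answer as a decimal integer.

-4295718152026498018

`timestamp` follows `port` (1 B), `tag` (4 B), `duration_ms` (4 B), so it starts at offset 1 + 4 + 4 = 9 and occupies 8 bytes.
Bytes at offsets 9..16: 1E 5C 43 B5 19 8B 62 C4.
In little-endian order the low byte comes first in memory.
Reassemble most-significant byte first: C4 62 8B 19 B5 43 5C 1E → 0xC4628B19B5435C1E.
Top bit is set, so as a signed 64-bit value this is 0xC4628B19B5435C1E − 2^64 = -4295718152026498018.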